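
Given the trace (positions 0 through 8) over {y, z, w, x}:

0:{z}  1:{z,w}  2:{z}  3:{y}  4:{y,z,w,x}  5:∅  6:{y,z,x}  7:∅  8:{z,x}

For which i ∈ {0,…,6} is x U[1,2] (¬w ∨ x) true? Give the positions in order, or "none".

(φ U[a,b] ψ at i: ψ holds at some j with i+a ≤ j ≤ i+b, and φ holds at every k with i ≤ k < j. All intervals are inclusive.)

4, 6

Evaluate at each i in [0,6]:
  i=0: ✗ (lhs fails at k=0 before rhs at j=2)
  i=1: ✗ (lhs fails at k=1 before rhs at j=2)
  i=2: ✗ (lhs fails at k=2 before rhs at j=3)
  i=3: ✗ (lhs fails at k=3 before rhs at j=4)
  i=4: ✓ (rhs at j=5; lhs holds on [4,4])
  i=5: ✗ (lhs fails at k=5 before rhs at j=6)
  i=6: ✓ (rhs at j=7; lhs holds on [6,6])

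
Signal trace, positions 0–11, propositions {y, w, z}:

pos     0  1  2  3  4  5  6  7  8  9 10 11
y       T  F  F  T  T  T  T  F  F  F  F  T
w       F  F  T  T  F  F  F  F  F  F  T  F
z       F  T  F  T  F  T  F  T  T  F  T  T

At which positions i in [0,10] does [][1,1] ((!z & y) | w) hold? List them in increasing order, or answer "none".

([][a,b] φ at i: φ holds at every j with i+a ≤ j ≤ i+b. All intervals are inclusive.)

1, 2, 3, 5, 9

Evaluate at each i in [0,10]:
  i=0: ✗ (fails at j=1)
  i=1: ✓ (all of [2,2])
  i=2: ✓ (all of [3,3])
  i=3: ✓ (all of [4,4])
  i=4: ✗ (fails at j=5)
  i=5: ✓ (all of [6,6])
  i=6: ✗ (fails at j=7)
  i=7: ✗ (fails at j=8)
  i=8: ✗ (fails at j=9)
  i=9: ✓ (all of [10,10])
  i=10: ✗ (fails at j=11)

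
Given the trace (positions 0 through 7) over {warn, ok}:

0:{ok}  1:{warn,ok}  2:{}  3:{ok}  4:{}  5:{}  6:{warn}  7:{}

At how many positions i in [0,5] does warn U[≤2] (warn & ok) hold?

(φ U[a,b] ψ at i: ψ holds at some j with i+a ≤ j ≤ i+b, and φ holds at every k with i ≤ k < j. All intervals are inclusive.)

1

Evaluate at each i in [0,5]:
  i=0: ✗ (lhs fails at k=0 before rhs at j=1)
  i=1: ✓ (rhs at j=1)
  i=2: ✗ (no rhs in [2,4])
  i=3: ✗ (no rhs in [3,5])
  i=4: ✗ (no rhs in [4,6])
  i=5: ✗ (no rhs in [5,7])
Positions where it holds: {1} → 1.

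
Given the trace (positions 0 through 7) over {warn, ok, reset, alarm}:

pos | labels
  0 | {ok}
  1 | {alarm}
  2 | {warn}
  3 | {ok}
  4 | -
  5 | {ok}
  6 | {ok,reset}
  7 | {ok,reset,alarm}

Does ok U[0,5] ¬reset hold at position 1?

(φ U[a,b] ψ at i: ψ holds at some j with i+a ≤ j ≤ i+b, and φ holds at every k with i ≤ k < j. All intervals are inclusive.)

Need some j in [1,6] with ¬reset, and ok at every k in [1,j-1].
  j=1: ¬reset holds; no prefix to check → satisfied.

True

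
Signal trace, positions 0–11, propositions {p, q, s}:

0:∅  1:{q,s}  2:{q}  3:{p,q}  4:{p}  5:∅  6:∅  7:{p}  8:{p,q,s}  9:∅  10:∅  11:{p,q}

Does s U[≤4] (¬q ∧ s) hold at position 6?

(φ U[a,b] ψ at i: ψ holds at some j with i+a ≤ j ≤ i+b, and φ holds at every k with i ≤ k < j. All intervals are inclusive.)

False

Need some j in [6,10] with (¬q ∧ s), and s at every k in [6,j-1].
  j=6: (¬q ∧ s) false.
  j=7: (¬q ∧ s) false.
  j=8: (¬q ∧ s) false.
  j=9: (¬q ∧ s) false.
  j=10: (¬q ∧ s) false.
No j in the window works → until fails.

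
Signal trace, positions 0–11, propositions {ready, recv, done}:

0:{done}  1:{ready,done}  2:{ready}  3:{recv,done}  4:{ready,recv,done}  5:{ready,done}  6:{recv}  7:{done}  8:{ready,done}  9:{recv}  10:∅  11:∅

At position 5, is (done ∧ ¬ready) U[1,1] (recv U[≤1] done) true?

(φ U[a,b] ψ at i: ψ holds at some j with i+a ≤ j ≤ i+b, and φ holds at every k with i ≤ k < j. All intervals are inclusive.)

No

Need some j in [6,6] with (recv U[≤1] done), and (done ∧ ¬ready) at every k in [5,j-1].
  j=6: (recv U[≤1] done) holds, but (done ∧ ¬ready) fails at k=5 → not this j.
No j in the window works → until fails.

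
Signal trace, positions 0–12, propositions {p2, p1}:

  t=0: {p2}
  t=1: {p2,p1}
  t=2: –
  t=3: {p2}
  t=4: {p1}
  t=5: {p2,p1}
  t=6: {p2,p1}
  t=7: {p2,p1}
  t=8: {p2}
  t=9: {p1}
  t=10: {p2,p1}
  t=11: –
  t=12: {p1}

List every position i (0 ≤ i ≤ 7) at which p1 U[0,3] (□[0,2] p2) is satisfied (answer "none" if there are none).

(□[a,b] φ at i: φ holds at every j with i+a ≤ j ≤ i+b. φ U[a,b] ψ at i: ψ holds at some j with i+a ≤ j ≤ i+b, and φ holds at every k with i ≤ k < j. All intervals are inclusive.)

4, 5, 6

Evaluate at each i in [0,7]:
  i=0: ✗ (no rhs in [0,3])
  i=1: ✗ (no rhs in [1,4])
  i=2: ✗ (lhs fails at k=2 before rhs at j=5)
  i=3: ✗ (lhs fails at k=3 before rhs at j=5)
  i=4: ✓ (rhs at j=5; lhs holds on [4,4])
  i=5: ✓ (rhs at j=5)
  i=6: ✓ (rhs at j=6)
  i=7: ✗ (no rhs in [7,10])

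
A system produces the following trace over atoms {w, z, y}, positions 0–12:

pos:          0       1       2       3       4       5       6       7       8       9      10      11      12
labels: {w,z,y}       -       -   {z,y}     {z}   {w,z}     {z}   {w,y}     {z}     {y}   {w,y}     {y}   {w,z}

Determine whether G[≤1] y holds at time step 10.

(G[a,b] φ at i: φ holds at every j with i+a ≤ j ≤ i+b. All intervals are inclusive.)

Check y at every j in [10,11]:
  j=10: true
  j=11: true
All positions satisfy it → formula holds.

Yes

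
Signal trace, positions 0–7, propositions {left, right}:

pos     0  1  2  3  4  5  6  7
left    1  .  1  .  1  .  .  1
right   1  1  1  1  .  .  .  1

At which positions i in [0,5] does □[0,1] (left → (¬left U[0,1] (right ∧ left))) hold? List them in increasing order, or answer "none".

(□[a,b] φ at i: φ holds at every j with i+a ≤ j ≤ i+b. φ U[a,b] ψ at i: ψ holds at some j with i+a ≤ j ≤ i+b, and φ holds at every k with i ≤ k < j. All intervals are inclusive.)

0, 1, 2, 5

Evaluate at each i in [0,5]:
  i=0: ✓ (all of [0,1])
  i=1: ✓ (all of [1,2])
  i=2: ✓ (all of [2,3])
  i=3: ✗ (fails at j=4)
  i=4: ✗ (fails at j=4)
  i=5: ✓ (all of [5,6])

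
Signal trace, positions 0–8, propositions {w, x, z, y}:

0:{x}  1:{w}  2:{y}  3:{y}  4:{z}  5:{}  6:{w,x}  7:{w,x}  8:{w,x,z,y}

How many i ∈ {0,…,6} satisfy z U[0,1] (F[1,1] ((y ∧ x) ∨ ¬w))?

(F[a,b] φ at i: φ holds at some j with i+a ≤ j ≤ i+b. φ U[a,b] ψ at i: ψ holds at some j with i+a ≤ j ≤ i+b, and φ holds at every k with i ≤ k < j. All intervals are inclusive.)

Evaluate at each i in [0,6]:
  i=0: ✗ (lhs fails at k=0 before rhs at j=1)
  i=1: ✓ (rhs at j=1)
  i=2: ✓ (rhs at j=2)
  i=3: ✓ (rhs at j=3)
  i=4: ✓ (rhs at j=4)
  i=5: ✗ (no rhs in [5,6])
  i=6: ✗ (lhs fails at k=6 before rhs at j=7)
Positions where it holds: {1, 2, 3, 4} → 4.

4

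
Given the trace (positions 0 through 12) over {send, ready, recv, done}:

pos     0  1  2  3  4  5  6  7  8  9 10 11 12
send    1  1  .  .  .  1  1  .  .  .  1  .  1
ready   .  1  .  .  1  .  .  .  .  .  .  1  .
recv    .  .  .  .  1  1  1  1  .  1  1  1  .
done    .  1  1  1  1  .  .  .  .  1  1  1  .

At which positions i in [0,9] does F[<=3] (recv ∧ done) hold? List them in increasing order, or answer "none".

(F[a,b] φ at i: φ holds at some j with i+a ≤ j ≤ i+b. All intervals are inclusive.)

1, 2, 3, 4, 6, 7, 8, 9

Evaluate at each i in [0,9]:
  i=0: ✗ (none in [0,3])
  i=1: ✓ (witness j=4)
  i=2: ✓ (witness j=4)
  i=3: ✓ (witness j=4)
  i=4: ✓ (witness j=4)
  i=5: ✗ (none in [5,8])
  i=6: ✓ (witness j=9)
  i=7: ✓ (witness j=9)
  i=8: ✓ (witness j=9)
  i=9: ✓ (witness j=9)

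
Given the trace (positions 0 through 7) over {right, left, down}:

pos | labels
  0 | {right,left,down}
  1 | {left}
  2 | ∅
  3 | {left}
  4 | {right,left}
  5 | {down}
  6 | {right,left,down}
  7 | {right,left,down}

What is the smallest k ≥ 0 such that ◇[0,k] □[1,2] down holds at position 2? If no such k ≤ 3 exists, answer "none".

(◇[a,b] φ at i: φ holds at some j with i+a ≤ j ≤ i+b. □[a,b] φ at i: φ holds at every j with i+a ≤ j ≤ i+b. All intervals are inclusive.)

2

Scan j = 2,3,… for □[1,2] down:
  j=2: fails
  j=3: fails
  j=4: holds
First hit at j=4, so smallest k = 4-2 = 2.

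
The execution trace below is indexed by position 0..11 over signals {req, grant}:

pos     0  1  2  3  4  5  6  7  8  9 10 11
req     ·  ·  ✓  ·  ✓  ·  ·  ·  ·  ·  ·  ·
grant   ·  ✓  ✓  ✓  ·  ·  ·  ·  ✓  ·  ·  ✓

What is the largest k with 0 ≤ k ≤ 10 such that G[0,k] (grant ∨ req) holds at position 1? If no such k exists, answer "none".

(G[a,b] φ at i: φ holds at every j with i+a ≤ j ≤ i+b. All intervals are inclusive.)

3

(grant ∨ req) must hold from j=1 onward; find where it first fails.
  j=1: holds
  j=2: holds
  j=3: holds
  j=4: holds
  j=5: fails
Holds on [1,4], so largest k = 3.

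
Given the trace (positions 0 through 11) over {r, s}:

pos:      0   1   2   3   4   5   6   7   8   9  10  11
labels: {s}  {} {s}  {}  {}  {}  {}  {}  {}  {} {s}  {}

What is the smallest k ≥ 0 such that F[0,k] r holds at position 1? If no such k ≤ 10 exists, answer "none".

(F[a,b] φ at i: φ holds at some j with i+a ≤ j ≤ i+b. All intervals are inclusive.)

Scan j = 1,2,… for r:
  j=1: fails
  j=2: fails
  j=3: fails
  j=4: fails
  j=5: fails
  j=6: fails
  j=7: fails
  j=8: fails
  j=9: fails
  j=10: fails
  j=11: fails
No j in [1,11] satisfies it → none.

none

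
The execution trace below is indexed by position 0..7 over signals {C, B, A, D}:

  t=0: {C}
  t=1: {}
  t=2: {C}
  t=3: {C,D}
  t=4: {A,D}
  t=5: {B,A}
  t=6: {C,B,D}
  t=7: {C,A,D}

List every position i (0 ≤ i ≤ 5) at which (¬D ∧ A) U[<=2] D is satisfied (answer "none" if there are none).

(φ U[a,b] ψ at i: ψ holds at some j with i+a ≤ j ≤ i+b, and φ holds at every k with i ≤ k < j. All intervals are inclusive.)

Evaluate at each i in [0,5]:
  i=0: ✗ (no rhs in [0,2])
  i=1: ✗ (lhs fails at k=1 before rhs at j=3)
  i=2: ✗ (lhs fails at k=2 before rhs at j=3)
  i=3: ✓ (rhs at j=3)
  i=4: ✓ (rhs at j=4)
  i=5: ✓ (rhs at j=6; lhs holds on [5,5])

3, 4, 5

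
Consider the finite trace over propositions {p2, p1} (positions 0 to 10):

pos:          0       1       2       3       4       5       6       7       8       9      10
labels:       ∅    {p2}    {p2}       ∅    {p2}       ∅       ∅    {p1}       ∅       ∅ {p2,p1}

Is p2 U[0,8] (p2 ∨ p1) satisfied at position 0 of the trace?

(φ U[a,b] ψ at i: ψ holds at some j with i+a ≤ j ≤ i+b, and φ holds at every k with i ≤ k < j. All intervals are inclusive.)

Does not hold

Need some j in [0,8] with (p2 ∨ p1), and p2 at every k in [0,j-1].
  j=0: (p2 ∨ p1) false.
  j=1: (p2 ∨ p1) holds, but p2 fails at k=0 → not this j.
  j=2: (p2 ∨ p1) holds, but p2 fails at k=0 → not this j.
  j=3: (p2 ∨ p1) false.
  j=4: (p2 ∨ p1) holds, but p2 fails at k=0 → not this j.
  j=5: (p2 ∨ p1) false.
  j=6: (p2 ∨ p1) false.
  j=7: (p2 ∨ p1) holds, but p2 fails at k=0 → not this j.
  j=8: (p2 ∨ p1) false.
No j in the window works → until fails.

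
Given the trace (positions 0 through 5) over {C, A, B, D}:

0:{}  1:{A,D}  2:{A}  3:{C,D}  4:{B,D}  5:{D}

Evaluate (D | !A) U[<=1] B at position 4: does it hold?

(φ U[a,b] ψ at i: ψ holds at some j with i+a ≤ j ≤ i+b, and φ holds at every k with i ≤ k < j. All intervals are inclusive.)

True

Need some j in [4,5] with B, and (D | !A) at every k in [4,j-1].
  j=4: B holds; no prefix to check → satisfied.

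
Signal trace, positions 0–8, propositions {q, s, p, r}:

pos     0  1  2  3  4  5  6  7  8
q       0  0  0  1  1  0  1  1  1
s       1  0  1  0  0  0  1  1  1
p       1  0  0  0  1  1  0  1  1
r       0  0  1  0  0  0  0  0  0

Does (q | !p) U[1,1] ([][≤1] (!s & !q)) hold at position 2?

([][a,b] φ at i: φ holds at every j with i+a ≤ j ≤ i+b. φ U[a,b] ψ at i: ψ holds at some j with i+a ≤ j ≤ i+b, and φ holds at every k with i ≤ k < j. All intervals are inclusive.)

False

Need some j in [3,3] with [][≤1] (!s & !q), and (q | !p) at every k in [2,j-1].
  j=3: [][≤1] (!s & !q) — fails at 3.
No j in the window works → until fails.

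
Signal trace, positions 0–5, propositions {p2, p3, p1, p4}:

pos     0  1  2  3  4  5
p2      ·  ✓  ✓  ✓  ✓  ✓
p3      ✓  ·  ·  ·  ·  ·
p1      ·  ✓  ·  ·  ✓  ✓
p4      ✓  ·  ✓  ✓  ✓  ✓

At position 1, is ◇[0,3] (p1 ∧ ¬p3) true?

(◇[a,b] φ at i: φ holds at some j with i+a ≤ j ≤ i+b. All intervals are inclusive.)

Check (p1 ∧ ¬p3) at each j in [1,4]:
  j=1: true
  j=2: false
  j=3: false
  j=4: true
Found at j=1 → formula holds.

Holds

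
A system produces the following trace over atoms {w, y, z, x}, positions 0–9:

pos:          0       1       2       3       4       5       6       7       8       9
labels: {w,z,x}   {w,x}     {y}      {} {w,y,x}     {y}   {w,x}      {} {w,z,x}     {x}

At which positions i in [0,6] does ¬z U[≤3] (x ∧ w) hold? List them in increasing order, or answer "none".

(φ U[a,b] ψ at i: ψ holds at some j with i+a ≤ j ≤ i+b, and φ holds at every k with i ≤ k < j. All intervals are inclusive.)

Evaluate at each i in [0,6]:
  i=0: ✓ (rhs at j=0)
  i=1: ✓ (rhs at j=1)
  i=2: ✓ (rhs at j=4; lhs holds on [2,3])
  i=3: ✓ (rhs at j=4; lhs holds on [3,3])
  i=4: ✓ (rhs at j=4)
  i=5: ✓ (rhs at j=6; lhs holds on [5,5])
  i=6: ✓ (rhs at j=6)

0, 1, 2, 3, 4, 5, 6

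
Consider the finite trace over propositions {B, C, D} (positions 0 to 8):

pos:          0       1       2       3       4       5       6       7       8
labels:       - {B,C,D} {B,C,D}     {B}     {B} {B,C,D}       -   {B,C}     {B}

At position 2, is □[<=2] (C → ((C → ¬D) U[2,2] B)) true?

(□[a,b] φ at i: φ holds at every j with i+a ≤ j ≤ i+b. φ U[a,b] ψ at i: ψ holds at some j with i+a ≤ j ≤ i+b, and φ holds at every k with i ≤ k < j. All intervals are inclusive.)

Check (C → ((C → ¬D) U[2,2] B)) at every j in [2,4]:
  j=2: antecedent true; consequent fails → ✗
  j=3: antecedent false → ✓
  j=4: antecedent false → ✓
Fails at j=2 → formula fails.

Does not hold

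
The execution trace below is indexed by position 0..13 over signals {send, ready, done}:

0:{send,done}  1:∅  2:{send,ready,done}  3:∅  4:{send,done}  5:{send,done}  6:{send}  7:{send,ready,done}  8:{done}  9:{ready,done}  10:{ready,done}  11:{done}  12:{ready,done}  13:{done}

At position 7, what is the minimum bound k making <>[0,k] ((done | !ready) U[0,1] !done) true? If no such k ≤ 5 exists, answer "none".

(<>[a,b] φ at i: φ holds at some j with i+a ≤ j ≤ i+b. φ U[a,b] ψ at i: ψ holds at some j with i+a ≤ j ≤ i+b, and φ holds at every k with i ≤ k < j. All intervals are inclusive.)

none

Scan j = 7,8,… for ((done | !ready) U[0,1] !done):
  j=7: fails
  j=8: fails
  j=9: fails
  j=10: fails
  j=11: fails
  j=12: fails
No j in [7,12] satisfies it → none.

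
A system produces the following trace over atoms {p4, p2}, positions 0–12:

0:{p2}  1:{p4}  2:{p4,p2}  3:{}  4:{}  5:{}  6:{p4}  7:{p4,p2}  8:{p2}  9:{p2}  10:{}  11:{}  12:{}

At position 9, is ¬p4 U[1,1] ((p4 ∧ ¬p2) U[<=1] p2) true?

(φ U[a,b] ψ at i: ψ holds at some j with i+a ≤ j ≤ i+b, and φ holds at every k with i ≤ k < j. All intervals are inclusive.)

Need some j in [10,10] with ((p4 ∧ ¬p2) U[<=1] p2), and ¬p4 at every k in [9,j-1].
  j=10: ((p4 ∧ ¬p2) U[<=1] p2) — fails.
No j in the window works → until fails.

No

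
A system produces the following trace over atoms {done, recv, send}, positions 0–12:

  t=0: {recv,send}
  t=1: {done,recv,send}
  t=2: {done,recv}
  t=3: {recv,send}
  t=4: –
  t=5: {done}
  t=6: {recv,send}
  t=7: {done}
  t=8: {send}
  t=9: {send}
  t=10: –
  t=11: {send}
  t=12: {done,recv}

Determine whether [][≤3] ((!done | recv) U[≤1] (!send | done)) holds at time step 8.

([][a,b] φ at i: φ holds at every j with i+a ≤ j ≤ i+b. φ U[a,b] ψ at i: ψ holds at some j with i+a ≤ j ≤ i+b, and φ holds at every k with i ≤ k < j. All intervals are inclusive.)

Check ((!done | recv) U[≤1] (!send | done)) at every j in [8,11]:
  j=8: fails
  j=9: holds
  j=10: holds
  j=11: holds
Fails at j=8 → formula fails.

No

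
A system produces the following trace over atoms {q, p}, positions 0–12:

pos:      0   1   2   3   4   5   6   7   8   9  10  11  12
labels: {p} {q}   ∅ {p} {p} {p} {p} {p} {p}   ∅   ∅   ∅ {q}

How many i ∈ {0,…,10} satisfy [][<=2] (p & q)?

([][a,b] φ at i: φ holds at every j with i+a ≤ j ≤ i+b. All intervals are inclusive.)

Evaluate at each i in [0,10]:
  i=0: ✗ (fails at j=0)
  i=1: ✗ (fails at j=1)
  i=2: ✗ (fails at j=2)
  i=3: ✗ (fails at j=3)
  i=4: ✗ (fails at j=4)
  i=5: ✗ (fails at j=5)
  i=6: ✗ (fails at j=6)
  i=7: ✗ (fails at j=7)
  i=8: ✗ (fails at j=8)
  i=9: ✗ (fails at j=9)
  i=10: ✗ (fails at j=10)
Positions where it holds: {} → 0.

0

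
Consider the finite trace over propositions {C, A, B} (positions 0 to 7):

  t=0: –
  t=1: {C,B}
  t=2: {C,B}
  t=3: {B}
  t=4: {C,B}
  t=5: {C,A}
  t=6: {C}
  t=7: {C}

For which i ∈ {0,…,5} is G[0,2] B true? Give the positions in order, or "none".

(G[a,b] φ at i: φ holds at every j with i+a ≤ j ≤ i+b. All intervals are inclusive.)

1, 2

Evaluate at each i in [0,5]:
  i=0: ✗ (fails at j=0)
  i=1: ✓ (all of [1,3])
  i=2: ✓ (all of [2,4])
  i=3: ✗ (fails at j=5)
  i=4: ✗ (fails at j=5)
  i=5: ✗ (fails at j=5)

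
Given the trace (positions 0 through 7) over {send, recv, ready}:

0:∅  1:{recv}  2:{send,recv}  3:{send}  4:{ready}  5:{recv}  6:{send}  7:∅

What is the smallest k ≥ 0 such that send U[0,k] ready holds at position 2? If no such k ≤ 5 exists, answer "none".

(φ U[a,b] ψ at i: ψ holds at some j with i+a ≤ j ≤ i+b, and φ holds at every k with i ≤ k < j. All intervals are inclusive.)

2

Need earliest j ≥ 2 with ready, and send at every k in [2,j-1].
  j=2: rhs fails.
  j=3: rhs fails.
  j=4: rhs holds; lhs holds on [2,3]. k = 2.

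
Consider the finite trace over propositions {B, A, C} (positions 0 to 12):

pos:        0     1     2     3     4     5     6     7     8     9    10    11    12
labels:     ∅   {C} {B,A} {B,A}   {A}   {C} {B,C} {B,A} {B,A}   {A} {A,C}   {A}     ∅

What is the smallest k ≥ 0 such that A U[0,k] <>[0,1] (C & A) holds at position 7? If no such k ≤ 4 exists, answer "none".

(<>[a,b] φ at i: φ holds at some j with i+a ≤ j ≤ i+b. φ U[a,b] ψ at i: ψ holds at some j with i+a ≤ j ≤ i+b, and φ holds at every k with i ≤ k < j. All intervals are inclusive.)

2

Need earliest j ≥ 7 with <>[0,1] (C & A), and A at every k in [7,j-1].
  j=7: rhs fails.
  j=8: rhs fails.
  j=9: rhs holds; lhs holds on [7,8]. k = 2.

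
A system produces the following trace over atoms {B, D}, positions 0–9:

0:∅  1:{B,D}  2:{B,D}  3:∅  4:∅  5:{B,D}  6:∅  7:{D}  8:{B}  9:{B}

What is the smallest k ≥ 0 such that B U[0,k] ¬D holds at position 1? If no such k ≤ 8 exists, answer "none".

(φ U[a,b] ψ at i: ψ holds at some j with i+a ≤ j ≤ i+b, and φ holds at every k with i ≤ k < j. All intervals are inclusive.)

2

Need earliest j ≥ 1 with ¬D, and B at every k in [1,j-1].
  j=1: rhs fails.
  j=2: rhs fails.
  j=3: rhs holds; lhs holds on [1,2]. k = 2.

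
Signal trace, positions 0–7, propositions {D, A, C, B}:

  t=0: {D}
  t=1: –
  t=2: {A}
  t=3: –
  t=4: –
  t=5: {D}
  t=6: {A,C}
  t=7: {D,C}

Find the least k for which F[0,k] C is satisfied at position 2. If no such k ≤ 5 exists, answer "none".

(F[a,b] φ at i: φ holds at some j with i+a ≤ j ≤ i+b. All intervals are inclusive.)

Scan j = 2,3,… for C:
  j=2: fails
  j=3: fails
  j=4: fails
  j=5: fails
  j=6: holds
First hit at j=6, so smallest k = 6-2 = 4.

4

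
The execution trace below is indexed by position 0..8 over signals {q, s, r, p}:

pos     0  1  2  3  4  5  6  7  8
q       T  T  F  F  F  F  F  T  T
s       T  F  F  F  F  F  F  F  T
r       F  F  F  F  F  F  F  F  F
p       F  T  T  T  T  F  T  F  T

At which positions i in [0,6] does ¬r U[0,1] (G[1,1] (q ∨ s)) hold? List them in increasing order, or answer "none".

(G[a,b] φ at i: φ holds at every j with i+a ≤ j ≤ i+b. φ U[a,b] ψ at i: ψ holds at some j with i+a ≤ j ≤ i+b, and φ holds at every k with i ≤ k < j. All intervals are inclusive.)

0, 5, 6

Evaluate at each i in [0,6]:
  i=0: ✓ (rhs at j=0)
  i=1: ✗ (no rhs in [1,2])
  i=2: ✗ (no rhs in [2,3])
  i=3: ✗ (no rhs in [3,4])
  i=4: ✗ (no rhs in [4,5])
  i=5: ✓ (rhs at j=6; lhs holds on [5,5])
  i=6: ✓ (rhs at j=6)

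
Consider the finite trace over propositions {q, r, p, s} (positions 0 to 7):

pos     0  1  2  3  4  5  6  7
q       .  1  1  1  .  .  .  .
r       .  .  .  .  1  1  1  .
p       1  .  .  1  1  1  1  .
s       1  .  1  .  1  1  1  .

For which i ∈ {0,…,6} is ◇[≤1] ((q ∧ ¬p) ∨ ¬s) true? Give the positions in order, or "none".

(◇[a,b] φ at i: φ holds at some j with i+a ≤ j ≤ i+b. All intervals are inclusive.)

0, 1, 2, 3, 6

Evaluate at each i in [0,6]:
  i=0: ✓ (witness j=1)
  i=1: ✓ (witness j=1)
  i=2: ✓ (witness j=2)
  i=3: ✓ (witness j=3)
  i=4: ✗ (none in [4,5])
  i=5: ✗ (none in [5,6])
  i=6: ✓ (witness j=7)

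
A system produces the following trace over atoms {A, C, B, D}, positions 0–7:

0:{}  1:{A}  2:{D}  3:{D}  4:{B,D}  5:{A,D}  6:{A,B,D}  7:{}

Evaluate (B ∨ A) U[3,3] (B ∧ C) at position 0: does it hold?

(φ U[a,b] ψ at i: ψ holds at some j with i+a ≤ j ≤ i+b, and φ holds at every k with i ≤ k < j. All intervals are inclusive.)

Need some j in [3,3] with (B ∧ C), and (B ∨ A) at every k in [0,j-1].
  j=3: (B ∧ C) false.
No j in the window works → until fails.

False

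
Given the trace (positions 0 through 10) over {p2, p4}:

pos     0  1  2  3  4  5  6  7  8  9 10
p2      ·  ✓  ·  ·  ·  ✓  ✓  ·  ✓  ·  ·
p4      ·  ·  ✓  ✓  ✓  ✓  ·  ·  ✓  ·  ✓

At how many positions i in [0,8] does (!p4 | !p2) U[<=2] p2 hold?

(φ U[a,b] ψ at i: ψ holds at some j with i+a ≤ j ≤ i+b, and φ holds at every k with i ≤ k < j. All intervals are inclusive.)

Evaluate at each i in [0,8]:
  i=0: ✓ (rhs at j=1; lhs holds on [0,0])
  i=1: ✓ (rhs at j=1)
  i=2: ✗ (no rhs in [2,4])
  i=3: ✓ (rhs at j=5; lhs holds on [3,4])
  i=4: ✓ (rhs at j=5; lhs holds on [4,4])
  i=5: ✓ (rhs at j=5)
  i=6: ✓ (rhs at j=6)
  i=7: ✓ (rhs at j=8; lhs holds on [7,7])
  i=8: ✓ (rhs at j=8)
Positions where it holds: {0, 1, 3, 4, 5, 6, 7, 8} → 8.

8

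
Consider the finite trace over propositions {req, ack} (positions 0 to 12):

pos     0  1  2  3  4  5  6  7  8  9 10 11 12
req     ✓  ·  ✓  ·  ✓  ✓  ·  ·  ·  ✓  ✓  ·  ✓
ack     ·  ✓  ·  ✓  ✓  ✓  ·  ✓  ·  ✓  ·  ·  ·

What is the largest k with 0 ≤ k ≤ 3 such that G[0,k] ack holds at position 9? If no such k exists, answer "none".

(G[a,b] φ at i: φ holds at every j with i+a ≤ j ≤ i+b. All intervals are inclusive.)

0

ack must hold from j=9 onward; find where it first fails.
  j=9: holds
  j=10: fails
Holds on [9,9], so largest k = 0.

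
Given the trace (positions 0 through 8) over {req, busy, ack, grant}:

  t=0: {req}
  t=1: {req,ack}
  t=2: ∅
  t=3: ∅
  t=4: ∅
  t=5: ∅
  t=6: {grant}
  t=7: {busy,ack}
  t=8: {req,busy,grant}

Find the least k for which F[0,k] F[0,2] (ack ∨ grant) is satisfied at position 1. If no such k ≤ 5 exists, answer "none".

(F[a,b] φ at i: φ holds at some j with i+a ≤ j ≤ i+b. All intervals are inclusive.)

0

Scan j = 1,2,… for F[0,2] (ack ∨ grant):
  j=1: holds
First hit at j=1, so smallest k = 1-1 = 0.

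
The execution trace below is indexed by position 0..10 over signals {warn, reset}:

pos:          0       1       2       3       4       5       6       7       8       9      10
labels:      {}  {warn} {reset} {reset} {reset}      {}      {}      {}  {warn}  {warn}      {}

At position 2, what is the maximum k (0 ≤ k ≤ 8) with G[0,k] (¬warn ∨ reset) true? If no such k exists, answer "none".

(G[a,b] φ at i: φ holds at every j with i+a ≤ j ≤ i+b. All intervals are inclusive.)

5

(¬warn ∨ reset) must hold from j=2 onward; find where it first fails.
  j=2: holds
  j=3: holds
  j=4: holds
  j=5: holds
  j=6: holds
  j=7: holds
  j=8: fails
Holds on [2,7], so largest k = 5.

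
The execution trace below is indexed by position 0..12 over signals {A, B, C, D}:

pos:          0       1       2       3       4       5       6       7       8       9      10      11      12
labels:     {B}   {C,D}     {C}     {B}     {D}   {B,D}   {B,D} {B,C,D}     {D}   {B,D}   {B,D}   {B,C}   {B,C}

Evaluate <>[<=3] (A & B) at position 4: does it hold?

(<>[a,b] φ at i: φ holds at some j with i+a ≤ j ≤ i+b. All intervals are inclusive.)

Does not hold

Check (A & B) at each j in [4,7]:
  j=4: false
  j=5: false
  j=6: false
  j=7: false
No position in the window satisfies it → formula fails.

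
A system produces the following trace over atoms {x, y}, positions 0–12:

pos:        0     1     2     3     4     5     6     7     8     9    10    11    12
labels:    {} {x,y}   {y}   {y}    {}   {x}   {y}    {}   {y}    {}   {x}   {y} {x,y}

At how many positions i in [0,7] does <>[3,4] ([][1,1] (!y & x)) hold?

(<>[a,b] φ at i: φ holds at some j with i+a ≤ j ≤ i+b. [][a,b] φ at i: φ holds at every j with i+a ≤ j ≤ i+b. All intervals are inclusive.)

Evaluate at each i in [0,7]:
  i=0: ✓ (witness j=4)
  i=1: ✓ (witness j=4)
  i=2: ✗ (none in [5,6])
  i=3: ✗ (none in [6,7])
  i=4: ✗ (none in [7,8])
  i=5: ✓ (witness j=9)
  i=6: ✓ (witness j=9)
  i=7: ✗ (none in [10,11])
Positions where it holds: {0, 1, 5, 6} → 4.

4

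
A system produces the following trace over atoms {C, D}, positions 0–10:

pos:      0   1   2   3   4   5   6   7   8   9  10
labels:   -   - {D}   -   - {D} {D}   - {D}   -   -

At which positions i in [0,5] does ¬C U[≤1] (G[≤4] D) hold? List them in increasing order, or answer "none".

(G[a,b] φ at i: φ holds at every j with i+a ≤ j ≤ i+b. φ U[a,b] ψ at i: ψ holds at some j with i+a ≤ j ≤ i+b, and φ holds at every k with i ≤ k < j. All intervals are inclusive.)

none

Evaluate at each i in [0,5]:
  i=0: ✗ (no rhs in [0,1])
  i=1: ✗ (no rhs in [1,2])
  i=2: ✗ (no rhs in [2,3])
  i=3: ✗ (no rhs in [3,4])
  i=4: ✗ (no rhs in [4,5])
  i=5: ✗ (no rhs in [5,6])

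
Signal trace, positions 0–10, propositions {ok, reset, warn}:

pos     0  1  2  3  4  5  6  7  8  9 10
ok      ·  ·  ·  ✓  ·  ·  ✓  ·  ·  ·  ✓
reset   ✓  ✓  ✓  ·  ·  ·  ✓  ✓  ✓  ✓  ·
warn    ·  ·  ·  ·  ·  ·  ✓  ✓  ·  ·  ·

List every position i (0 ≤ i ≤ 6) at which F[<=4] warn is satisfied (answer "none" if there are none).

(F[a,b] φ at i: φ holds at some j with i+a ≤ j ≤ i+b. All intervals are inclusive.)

2, 3, 4, 5, 6

Evaluate at each i in [0,6]:
  i=0: ✗ (none in [0,4])
  i=1: ✗ (none in [1,5])
  i=2: ✓ (witness j=6)
  i=3: ✓ (witness j=6)
  i=4: ✓ (witness j=6)
  i=5: ✓ (witness j=6)
  i=6: ✓ (witness j=6)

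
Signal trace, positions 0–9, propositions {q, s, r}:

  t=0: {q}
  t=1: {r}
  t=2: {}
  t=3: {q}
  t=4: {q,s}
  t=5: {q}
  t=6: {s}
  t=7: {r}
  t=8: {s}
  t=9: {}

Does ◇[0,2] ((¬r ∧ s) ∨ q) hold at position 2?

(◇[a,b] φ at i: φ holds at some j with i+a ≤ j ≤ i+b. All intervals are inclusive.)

Check ((¬r ∧ s) ∨ q) at each j in [2,4]:
  j=2: false
  j=3: true
  j=4: true
Found at j=3 → formula holds.

Yes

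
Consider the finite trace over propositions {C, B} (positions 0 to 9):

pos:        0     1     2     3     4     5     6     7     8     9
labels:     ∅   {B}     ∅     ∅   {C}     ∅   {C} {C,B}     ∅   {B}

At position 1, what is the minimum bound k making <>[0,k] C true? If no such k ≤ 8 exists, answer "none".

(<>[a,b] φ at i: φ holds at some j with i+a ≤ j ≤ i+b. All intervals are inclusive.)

3

Scan j = 1,2,… for C:
  j=1: fails
  j=2: fails
  j=3: fails
  j=4: holds
First hit at j=4, so smallest k = 4-1 = 3.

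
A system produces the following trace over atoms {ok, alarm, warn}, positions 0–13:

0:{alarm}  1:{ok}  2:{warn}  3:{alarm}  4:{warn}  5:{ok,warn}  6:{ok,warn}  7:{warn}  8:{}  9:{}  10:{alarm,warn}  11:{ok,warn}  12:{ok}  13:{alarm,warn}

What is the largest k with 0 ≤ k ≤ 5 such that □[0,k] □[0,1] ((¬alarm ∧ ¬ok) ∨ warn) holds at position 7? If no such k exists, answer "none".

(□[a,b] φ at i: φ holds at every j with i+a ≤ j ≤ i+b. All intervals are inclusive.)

3

□[0,1] ((¬alarm ∧ ¬ok) ∨ warn) must hold from j=7 onward; find where it first fails.
  j=7: holds
  j=8: holds
  j=9: holds
  j=10: holds
  j=11: fails
Holds on [7,10], so largest k = 3.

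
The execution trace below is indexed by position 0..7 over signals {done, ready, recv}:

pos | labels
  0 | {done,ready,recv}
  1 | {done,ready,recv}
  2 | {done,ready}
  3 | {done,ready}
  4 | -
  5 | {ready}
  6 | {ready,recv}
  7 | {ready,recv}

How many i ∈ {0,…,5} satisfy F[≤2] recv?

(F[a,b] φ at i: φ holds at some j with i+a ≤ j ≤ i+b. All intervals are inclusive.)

4

Evaluate at each i in [0,5]:
  i=0: ✓ (witness j=0)
  i=1: ✓ (witness j=1)
  i=2: ✗ (none in [2,4])
  i=3: ✗ (none in [3,5])
  i=4: ✓ (witness j=6)
  i=5: ✓ (witness j=6)
Positions where it holds: {0, 1, 4, 5} → 4.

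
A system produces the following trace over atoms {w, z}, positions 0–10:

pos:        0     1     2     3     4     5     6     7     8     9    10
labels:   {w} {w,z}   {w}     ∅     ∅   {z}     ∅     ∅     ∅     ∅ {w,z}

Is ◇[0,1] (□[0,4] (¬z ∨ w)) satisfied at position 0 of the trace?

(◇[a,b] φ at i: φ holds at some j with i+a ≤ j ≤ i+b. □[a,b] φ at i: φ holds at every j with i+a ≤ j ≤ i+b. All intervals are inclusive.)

Holds

Check □[0,4] (¬z ∨ w) at each j in [0,1]:
  j=0: holds on [0,4]
  j=1: fails at 5
Found at j=0 → formula holds.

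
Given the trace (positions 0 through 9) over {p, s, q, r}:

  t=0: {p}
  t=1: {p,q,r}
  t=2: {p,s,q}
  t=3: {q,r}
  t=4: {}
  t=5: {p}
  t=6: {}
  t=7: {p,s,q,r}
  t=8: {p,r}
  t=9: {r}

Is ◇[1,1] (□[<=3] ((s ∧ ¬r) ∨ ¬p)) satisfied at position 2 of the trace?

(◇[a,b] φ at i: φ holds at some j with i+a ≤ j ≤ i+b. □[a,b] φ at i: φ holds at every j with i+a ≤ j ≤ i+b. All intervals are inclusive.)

Check □[<=3] ((s ∧ ¬r) ∨ ¬p) at each j in [3,3]:
  j=3: fails at 5
No position in the window satisfies it → formula fails.

False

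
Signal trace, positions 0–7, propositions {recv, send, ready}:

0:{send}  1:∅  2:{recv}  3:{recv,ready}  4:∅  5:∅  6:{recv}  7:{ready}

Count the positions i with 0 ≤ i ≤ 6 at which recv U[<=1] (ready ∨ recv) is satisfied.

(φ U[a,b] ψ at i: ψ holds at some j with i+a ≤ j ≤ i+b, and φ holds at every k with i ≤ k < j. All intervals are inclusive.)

Evaluate at each i in [0,6]:
  i=0: ✗ (no rhs in [0,1])
  i=1: ✗ (lhs fails at k=1 before rhs at j=2)
  i=2: ✓ (rhs at j=2)
  i=3: ✓ (rhs at j=3)
  i=4: ✗ (no rhs in [4,5])
  i=5: ✗ (lhs fails at k=5 before rhs at j=6)
  i=6: ✓ (rhs at j=6)
Positions where it holds: {2, 3, 6} → 3.

3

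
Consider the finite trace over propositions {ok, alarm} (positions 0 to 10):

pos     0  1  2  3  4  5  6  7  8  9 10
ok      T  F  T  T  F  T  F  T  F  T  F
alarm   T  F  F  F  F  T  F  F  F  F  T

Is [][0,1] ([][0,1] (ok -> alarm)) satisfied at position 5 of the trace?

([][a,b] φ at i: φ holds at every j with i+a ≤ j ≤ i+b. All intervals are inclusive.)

Check [][0,1] (ok -> alarm) at every j in [5,6]:
  j=5: holds on [5,6]
  j=6: fails at 7
Fails at j=6 → formula fails.

No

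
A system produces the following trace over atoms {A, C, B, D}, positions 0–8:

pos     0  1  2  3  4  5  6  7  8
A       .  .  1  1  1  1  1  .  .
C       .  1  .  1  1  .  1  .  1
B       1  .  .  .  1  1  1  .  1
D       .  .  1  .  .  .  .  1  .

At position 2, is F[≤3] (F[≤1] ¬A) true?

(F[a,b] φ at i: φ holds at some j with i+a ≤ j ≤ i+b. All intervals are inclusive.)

No

Check F[≤1] ¬A at each j in [2,5]:
  j=2: fails (none in [2,3])
  j=3: fails (none in [3,4])
  j=4: fails (none in [4,5])
  j=5: fails (none in [5,6])
No position in the window satisfies it → formula fails.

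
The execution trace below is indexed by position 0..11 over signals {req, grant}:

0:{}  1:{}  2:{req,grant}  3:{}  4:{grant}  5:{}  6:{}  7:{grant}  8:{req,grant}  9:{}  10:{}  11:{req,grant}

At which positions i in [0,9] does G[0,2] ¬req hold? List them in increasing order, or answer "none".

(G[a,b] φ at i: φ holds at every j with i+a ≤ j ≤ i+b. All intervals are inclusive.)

3, 4, 5

Evaluate at each i in [0,9]:
  i=0: ✗ (fails at j=2)
  i=1: ✗ (fails at j=2)
  i=2: ✗ (fails at j=2)
  i=3: ✓ (all of [3,5])
  i=4: ✓ (all of [4,6])
  i=5: ✓ (all of [5,7])
  i=6: ✗ (fails at j=8)
  i=7: ✗ (fails at j=8)
  i=8: ✗ (fails at j=8)
  i=9: ✗ (fails at j=11)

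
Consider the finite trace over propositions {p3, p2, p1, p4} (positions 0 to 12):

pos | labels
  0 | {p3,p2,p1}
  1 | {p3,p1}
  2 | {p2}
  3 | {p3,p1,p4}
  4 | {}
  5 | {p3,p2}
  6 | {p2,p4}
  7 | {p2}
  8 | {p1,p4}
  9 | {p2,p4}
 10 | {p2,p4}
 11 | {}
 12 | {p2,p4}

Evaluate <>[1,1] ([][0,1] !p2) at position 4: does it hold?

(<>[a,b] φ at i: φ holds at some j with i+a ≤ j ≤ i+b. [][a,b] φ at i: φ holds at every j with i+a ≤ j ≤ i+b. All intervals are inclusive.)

False

Check [][0,1] !p2 at each j in [5,5]:
  j=5: fails at 5
No position in the window satisfies it → formula fails.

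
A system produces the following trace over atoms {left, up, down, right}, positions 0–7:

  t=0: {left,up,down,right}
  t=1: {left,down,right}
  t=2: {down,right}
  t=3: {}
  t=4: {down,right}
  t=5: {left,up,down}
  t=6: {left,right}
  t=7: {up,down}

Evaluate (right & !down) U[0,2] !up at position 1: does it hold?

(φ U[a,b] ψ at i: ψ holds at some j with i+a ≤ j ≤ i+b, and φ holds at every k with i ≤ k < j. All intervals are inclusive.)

Holds

Need some j in [1,3] with !up, and (right & !down) at every k in [1,j-1].
  j=1: !up holds; no prefix to check → satisfied.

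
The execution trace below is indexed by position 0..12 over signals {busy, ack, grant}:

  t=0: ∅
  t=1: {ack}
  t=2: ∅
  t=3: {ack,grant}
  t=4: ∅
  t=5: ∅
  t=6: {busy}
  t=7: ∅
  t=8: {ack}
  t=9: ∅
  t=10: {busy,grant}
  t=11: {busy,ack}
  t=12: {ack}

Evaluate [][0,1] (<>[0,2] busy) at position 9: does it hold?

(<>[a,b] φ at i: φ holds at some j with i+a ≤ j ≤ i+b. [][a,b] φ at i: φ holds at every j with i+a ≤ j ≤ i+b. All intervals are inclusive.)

True

Check <>[0,2] busy at every j in [9,10]:
  j=9: holds (witness at 10)
  j=10: holds (witness at 10)
All positions satisfy it → formula holds.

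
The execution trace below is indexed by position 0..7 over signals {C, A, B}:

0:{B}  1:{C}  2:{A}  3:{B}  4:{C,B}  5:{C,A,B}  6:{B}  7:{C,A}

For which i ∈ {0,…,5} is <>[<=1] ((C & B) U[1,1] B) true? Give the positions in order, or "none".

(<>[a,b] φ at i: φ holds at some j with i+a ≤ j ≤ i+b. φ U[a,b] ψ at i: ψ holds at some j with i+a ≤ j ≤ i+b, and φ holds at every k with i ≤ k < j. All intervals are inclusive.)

Evaluate at each i in [0,5]:
  i=0: ✗ (none in [0,1])
  i=1: ✗ (none in [1,2])
  i=2: ✗ (none in [2,3])
  i=3: ✓ (witness j=4)
  i=4: ✓ (witness j=4)
  i=5: ✓ (witness j=5)

3, 4, 5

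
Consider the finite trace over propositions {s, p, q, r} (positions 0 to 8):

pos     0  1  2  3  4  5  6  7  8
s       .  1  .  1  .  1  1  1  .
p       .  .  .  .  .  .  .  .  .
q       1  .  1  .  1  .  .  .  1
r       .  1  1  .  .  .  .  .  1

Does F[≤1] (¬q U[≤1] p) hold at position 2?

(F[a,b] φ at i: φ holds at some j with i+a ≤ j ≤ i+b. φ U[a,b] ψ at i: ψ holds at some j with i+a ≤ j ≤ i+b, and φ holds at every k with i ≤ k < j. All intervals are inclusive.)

Does not hold

Check (¬q U[≤1] p) at each j in [2,3]:
  j=2: fails
  j=3: fails
No position in the window satisfies it → formula fails.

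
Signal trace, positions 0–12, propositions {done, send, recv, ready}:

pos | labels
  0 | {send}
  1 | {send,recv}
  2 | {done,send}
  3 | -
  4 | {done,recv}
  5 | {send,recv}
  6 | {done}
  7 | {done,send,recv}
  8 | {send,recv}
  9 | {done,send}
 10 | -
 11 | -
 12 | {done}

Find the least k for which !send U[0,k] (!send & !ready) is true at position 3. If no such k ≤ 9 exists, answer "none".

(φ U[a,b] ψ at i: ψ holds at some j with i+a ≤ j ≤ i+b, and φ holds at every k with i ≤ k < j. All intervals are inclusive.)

0

Need earliest j ≥ 3 with (!send & !ready), and !send at every k in [3,j-1].
  j=3: rhs holds (empty prefix). k = 0.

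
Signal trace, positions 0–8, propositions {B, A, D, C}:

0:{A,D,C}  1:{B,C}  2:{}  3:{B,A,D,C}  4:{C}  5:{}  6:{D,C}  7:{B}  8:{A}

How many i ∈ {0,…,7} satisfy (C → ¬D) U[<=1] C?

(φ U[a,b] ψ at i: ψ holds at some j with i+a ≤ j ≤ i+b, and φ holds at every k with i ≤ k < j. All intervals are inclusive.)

7

Evaluate at each i in [0,7]:
  i=0: ✓ (rhs at j=0)
  i=1: ✓ (rhs at j=1)
  i=2: ✓ (rhs at j=3; lhs holds on [2,2])
  i=3: ✓ (rhs at j=3)
  i=4: ✓ (rhs at j=4)
  i=5: ✓ (rhs at j=6; lhs holds on [5,5])
  i=6: ✓ (rhs at j=6)
  i=7: ✗ (no rhs in [7,8])
Positions where it holds: {0, 1, 2, 3, 4, 5, 6} → 7.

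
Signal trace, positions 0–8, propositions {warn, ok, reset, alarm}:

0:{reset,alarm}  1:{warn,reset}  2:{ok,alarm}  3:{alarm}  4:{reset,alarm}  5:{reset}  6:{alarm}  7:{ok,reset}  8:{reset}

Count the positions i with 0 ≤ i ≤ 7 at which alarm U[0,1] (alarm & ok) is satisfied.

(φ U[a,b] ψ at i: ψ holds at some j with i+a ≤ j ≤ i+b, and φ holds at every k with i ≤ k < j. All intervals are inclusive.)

Evaluate at each i in [0,7]:
  i=0: ✗ (no rhs in [0,1])
  i=1: ✗ (lhs fails at k=1 before rhs at j=2)
  i=2: ✓ (rhs at j=2)
  i=3: ✗ (no rhs in [3,4])
  i=4: ✗ (no rhs in [4,5])
  i=5: ✗ (no rhs in [5,6])
  i=6: ✗ (no rhs in [6,7])
  i=7: ✗ (no rhs in [7,8])
Positions where it holds: {2} → 1.

1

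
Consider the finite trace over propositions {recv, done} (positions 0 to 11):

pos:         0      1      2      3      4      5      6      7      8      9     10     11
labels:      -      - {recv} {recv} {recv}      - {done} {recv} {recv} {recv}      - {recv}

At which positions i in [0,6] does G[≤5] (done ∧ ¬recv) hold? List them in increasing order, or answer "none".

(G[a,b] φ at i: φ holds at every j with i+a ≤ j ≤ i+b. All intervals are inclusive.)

Evaluate at each i in [0,6]:
  i=0: ✗ (fails at j=0)
  i=1: ✗ (fails at j=1)
  i=2: ✗ (fails at j=2)
  i=3: ✗ (fails at j=3)
  i=4: ✗ (fails at j=4)
  i=5: ✗ (fails at j=5)
  i=6: ✗ (fails at j=7)

none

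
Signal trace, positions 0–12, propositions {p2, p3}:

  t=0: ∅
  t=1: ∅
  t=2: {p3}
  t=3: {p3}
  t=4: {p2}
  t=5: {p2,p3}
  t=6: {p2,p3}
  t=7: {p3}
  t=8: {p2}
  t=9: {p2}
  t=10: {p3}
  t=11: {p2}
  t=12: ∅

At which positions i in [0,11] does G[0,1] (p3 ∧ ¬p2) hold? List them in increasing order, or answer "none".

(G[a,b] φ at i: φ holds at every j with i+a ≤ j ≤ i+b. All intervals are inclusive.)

2

Evaluate at each i in [0,11]:
  i=0: ✗ (fails at j=0)
  i=1: ✗ (fails at j=1)
  i=2: ✓ (all of [2,3])
  i=3: ✗ (fails at j=4)
  i=4: ✗ (fails at j=4)
  i=5: ✗ (fails at j=5)
  i=6: ✗ (fails at j=6)
  i=7: ✗ (fails at j=8)
  i=8: ✗ (fails at j=8)
  i=9: ✗ (fails at j=9)
  i=10: ✗ (fails at j=11)
  i=11: ✗ (fails at j=11)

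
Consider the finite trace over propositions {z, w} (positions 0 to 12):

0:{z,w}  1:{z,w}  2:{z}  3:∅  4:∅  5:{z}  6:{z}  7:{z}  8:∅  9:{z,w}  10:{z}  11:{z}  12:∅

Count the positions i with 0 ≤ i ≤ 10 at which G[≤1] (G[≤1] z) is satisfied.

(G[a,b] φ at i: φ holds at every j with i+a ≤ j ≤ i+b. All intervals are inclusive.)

Evaluate at each i in [0,10]:
  i=0: ✓ (all of [0,1])
  i=1: ✗ (fails at j=2)
  i=2: ✗ (fails at j=2)
  i=3: ✗ (fails at j=3)
  i=4: ✗ (fails at j=4)
  i=5: ✓ (all of [5,6])
  i=6: ✗ (fails at j=7)
  i=7: ✗ (fails at j=7)
  i=8: ✗ (fails at j=8)
  i=9: ✓ (all of [9,10])
  i=10: ✗ (fails at j=11)
Positions where it holds: {0, 5, 9} → 3.

3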